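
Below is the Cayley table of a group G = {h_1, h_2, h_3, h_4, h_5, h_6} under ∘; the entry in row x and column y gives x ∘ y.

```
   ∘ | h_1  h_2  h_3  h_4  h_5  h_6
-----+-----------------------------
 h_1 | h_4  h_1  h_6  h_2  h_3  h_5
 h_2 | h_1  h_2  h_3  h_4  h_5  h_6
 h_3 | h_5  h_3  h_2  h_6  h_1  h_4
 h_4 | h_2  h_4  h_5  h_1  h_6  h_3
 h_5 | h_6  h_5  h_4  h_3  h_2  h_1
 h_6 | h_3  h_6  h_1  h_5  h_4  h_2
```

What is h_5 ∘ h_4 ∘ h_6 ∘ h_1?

h_2

h_5 ∘ h_4 = h_3
h_3 ∘ h_6 = h_4
h_4 ∘ h_1 = h_2
(Structurally, G here is isomorphic to the symmetric group S_3.)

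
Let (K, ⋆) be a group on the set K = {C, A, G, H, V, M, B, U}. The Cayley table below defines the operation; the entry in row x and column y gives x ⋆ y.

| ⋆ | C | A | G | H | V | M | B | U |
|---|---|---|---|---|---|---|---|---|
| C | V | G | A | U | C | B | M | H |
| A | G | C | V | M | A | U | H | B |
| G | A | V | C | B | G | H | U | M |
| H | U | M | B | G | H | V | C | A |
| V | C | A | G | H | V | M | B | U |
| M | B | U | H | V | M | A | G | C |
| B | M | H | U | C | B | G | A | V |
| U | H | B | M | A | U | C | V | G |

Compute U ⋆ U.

Read row U, column U: U ⋆ U = G.

G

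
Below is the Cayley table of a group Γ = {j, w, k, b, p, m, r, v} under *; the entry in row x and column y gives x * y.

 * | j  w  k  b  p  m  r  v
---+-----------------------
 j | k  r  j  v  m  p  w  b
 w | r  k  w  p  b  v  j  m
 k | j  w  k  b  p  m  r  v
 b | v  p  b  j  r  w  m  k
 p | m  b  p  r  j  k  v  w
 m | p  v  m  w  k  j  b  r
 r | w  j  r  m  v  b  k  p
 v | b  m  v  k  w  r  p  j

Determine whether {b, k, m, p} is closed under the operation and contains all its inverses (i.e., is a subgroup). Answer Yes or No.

No

p * p = j, which is not in {b, k, m, p}.
The subset is not closed under *, so it is not a subgroup.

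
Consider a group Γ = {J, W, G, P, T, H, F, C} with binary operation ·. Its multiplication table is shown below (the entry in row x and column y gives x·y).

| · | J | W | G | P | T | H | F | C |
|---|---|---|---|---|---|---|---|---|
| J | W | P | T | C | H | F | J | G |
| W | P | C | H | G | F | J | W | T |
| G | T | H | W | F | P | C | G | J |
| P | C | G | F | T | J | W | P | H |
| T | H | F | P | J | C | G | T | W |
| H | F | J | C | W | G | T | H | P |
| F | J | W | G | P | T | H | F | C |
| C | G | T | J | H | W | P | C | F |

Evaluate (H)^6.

W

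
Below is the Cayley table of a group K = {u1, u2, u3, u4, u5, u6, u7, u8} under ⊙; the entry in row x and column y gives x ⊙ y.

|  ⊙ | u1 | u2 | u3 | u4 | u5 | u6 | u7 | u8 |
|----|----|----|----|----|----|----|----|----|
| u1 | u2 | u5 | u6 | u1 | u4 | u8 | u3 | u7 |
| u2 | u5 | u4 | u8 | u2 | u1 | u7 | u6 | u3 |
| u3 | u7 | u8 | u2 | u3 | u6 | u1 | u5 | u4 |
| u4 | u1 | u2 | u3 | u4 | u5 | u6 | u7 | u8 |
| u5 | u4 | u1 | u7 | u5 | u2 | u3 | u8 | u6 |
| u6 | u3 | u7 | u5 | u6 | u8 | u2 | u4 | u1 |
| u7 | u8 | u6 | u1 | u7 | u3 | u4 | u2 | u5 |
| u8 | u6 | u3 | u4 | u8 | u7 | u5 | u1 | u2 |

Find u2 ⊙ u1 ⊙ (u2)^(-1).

u1

The identity is u4. In row u2, the entry u4 sits in column u2, so u2^(-1) = u2.
u2 ⊙ u1 = u5
u5 ⊙ u2 = u1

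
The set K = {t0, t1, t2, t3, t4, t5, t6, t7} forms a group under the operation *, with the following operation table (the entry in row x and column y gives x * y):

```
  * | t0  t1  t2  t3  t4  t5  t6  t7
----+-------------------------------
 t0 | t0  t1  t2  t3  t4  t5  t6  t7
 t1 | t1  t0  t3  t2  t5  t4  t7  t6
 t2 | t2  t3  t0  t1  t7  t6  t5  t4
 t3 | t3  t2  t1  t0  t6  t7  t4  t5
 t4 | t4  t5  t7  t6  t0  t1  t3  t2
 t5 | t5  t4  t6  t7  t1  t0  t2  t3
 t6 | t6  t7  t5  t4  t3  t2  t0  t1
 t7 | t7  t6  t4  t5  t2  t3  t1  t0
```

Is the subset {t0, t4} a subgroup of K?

Yes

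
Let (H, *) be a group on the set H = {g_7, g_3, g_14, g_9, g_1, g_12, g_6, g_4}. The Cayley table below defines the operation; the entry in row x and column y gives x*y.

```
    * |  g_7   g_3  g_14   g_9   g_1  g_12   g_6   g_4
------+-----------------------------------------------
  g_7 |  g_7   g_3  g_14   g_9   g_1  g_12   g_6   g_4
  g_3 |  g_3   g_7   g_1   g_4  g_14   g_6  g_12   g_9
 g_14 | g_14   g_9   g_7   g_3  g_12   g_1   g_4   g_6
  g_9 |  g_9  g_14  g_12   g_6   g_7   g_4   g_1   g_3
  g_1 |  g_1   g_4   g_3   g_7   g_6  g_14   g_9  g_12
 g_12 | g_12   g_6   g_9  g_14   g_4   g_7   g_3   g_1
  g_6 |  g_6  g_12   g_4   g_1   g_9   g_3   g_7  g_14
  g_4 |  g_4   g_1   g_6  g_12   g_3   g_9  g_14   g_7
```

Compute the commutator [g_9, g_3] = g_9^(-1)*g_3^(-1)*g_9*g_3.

Identity is g_7; from the table g_9^(-1) = g_1 and g_3^(-1) = g_3.
g_1*g_3 = g_4
g_4*g_9 = g_12
g_12*g_3 = g_6
(Structurally, H here is isomorphic to the dihedral group D_4.)

g_6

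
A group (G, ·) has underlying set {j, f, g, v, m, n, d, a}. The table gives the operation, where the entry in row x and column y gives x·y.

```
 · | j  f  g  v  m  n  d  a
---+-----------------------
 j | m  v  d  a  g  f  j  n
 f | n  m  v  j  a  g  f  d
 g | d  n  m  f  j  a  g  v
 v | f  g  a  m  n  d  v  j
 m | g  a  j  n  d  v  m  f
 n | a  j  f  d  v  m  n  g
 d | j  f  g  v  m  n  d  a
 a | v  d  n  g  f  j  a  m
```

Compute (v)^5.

v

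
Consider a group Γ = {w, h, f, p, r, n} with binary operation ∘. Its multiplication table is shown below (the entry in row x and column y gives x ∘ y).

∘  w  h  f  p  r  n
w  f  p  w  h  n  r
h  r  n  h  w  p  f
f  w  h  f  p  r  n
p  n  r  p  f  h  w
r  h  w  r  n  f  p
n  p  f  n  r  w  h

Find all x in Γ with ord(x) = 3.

{h, n}

Identity is f. Compute the order of each non-identity element by repeated multiplication:
  w: w → f  (order 2)
  h: h → n → f  (order 3)
  p: p → f  (order 2)
  r: r → f  (order 2)
  n: n → h → f  (order 3)
Elements of order 3: {h, n}.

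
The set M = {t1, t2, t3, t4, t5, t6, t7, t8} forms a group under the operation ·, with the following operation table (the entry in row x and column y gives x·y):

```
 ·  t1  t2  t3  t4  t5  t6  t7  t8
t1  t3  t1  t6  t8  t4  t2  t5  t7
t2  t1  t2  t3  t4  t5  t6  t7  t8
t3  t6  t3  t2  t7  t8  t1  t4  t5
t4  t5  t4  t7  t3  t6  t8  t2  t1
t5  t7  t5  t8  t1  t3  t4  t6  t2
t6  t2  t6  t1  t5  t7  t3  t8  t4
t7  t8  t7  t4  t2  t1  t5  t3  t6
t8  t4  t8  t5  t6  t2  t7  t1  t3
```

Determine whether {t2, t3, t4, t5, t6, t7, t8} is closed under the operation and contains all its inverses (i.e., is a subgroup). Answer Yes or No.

No

t3·t6 = t1, which is not in {t2, t3, t4, t5, t6, t7, t8}.
The subset is not closed under ·, so it is not a subgroup.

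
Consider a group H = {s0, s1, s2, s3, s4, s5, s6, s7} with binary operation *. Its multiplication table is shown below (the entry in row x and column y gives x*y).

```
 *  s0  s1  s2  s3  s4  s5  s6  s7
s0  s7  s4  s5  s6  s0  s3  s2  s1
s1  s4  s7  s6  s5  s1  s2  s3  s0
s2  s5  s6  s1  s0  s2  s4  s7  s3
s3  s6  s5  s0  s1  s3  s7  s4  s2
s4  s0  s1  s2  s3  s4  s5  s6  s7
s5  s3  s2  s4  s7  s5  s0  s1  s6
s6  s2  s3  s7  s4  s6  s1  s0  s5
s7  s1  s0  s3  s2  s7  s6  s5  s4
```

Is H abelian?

Check whether the table is symmetric across its main diagonal.
Every entry (row x, col y) equals the entry (row y, col x), so H is abelian.
(In fact H ≅ the cyclic group Z_8.)

Yes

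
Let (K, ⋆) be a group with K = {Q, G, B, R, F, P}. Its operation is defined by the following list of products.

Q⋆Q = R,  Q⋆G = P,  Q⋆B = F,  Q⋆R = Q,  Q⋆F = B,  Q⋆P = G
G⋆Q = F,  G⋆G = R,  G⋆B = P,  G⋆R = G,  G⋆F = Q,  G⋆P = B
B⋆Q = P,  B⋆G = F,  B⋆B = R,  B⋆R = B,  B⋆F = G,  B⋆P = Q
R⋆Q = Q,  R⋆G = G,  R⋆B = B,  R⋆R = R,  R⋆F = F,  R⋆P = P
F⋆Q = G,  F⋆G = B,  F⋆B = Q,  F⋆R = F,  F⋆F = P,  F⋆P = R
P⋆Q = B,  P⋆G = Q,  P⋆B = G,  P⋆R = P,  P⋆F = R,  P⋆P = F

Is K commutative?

F ⋆ G = B but G ⋆ F = Q.
Since F and G do not commute, K is not abelian.

No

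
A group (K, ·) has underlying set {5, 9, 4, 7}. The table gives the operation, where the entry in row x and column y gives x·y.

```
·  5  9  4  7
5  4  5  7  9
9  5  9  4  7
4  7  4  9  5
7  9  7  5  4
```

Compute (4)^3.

4

4^1 = 4
4^2 = 4·4 = 9
4^3 = 9·4 = 4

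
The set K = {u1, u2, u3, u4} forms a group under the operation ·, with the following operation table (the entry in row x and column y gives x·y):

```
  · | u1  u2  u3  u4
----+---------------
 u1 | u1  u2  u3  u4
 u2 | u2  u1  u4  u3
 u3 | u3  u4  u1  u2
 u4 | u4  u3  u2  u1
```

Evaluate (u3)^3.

u3^1 = u3
u3^2 = u3·u3 = u1
u3^3 = u1·u3 = u3

u3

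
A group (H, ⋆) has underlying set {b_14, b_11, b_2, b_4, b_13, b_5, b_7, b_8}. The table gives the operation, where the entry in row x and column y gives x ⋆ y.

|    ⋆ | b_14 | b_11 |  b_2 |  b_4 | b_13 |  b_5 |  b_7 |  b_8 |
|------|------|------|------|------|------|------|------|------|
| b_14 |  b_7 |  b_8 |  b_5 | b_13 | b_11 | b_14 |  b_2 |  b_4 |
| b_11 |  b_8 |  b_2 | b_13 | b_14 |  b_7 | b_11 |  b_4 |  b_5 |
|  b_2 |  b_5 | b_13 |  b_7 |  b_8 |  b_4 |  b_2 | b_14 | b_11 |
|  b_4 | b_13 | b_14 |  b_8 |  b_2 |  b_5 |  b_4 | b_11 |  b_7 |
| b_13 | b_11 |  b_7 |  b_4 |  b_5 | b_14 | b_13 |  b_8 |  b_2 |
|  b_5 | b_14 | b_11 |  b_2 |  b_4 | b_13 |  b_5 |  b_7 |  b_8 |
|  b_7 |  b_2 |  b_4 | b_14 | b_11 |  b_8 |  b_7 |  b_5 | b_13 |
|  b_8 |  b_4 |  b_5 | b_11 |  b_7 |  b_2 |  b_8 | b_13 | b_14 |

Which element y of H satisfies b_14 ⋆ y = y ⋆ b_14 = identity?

First locate the identity: row b_5 matches the header, so b_5 is the identity.
Scan row b_14 for b_5: b_14 ⋆ b_2 = b_5. Hence b_14^(-1) = b_2.

b_2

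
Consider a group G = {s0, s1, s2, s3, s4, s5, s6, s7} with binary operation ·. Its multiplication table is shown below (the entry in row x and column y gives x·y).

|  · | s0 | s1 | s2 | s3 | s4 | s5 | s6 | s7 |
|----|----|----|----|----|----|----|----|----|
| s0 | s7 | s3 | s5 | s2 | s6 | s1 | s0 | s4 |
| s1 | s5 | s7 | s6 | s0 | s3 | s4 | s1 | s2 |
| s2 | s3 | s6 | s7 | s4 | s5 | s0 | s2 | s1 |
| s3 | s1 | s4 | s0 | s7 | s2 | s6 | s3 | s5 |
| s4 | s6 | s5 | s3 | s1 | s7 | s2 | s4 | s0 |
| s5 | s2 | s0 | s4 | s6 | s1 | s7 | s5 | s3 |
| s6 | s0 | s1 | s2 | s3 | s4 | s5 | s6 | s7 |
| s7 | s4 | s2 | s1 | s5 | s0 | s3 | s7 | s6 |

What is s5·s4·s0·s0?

s2

s5·s4 = s1
s1·s0 = s5
s5·s0 = s2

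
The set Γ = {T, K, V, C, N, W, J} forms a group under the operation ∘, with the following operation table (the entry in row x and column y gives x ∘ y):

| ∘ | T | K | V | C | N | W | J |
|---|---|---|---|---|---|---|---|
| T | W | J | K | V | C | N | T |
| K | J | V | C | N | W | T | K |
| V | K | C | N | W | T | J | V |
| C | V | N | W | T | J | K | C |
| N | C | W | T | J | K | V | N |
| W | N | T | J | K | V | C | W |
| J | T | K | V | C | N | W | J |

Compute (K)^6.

K^1 = K
K^2 = K ∘ K = V
K^3 = V ∘ K = C
K^4 = C ∘ K = N
K^5 = N ∘ K = W
K^6 = W ∘ K = T

T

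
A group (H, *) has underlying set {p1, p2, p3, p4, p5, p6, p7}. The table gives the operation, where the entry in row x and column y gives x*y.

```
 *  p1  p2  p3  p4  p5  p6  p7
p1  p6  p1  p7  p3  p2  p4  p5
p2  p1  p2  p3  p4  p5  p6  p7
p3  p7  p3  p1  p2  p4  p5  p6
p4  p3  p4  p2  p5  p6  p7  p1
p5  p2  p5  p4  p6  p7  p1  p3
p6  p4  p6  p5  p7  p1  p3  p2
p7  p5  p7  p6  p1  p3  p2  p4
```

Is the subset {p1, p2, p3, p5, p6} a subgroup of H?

p1*p6 = p4, which is not in {p1, p2, p3, p5, p6}.
The subset is not closed under *, so it is not a subgroup.

No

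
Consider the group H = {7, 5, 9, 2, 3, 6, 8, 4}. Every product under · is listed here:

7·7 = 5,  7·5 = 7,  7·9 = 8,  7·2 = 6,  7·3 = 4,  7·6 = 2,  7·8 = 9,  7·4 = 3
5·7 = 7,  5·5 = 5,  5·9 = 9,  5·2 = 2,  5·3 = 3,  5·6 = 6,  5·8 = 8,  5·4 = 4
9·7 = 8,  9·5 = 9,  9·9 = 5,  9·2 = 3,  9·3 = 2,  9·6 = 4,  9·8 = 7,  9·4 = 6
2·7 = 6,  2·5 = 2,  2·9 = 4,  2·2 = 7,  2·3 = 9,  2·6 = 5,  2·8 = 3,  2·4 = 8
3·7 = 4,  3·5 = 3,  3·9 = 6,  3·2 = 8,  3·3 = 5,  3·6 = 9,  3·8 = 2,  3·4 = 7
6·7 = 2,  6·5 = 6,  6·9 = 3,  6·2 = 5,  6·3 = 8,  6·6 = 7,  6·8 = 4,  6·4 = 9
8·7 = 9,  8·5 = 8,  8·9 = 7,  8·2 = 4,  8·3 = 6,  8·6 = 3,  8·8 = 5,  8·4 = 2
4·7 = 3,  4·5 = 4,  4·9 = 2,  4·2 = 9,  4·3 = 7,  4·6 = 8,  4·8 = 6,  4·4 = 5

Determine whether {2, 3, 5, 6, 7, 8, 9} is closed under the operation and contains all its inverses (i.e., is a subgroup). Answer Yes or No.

2·9 = 4, which is not in {2, 3, 5, 6, 7, 8, 9}.
The subset is not closed under ·, so it is not a subgroup.

No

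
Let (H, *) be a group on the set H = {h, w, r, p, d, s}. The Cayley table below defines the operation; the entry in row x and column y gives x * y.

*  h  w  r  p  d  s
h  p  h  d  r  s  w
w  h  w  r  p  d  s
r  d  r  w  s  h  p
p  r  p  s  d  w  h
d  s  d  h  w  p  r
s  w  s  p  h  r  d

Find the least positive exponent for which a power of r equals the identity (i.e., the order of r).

2

The identity element is w (its row matches the header).
r^1 = r
r^2 = r * r = w
The first power of r equal to the identity is r^2, so ord(r) = 2.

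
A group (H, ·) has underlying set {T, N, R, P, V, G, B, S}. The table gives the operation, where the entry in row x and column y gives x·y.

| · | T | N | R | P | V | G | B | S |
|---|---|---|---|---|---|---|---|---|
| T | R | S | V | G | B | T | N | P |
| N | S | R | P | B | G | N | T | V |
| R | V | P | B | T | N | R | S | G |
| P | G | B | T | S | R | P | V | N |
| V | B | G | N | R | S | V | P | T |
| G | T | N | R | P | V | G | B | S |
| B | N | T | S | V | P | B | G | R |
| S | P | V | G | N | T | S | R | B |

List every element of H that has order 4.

{R, S}

Identity is G. Compute the order of each non-identity element by repeated multiplication:
  T: T → R → V → B → N → S → P → G  (order 8)
  N: N → R → P → B → T → S → V → G  (order 8)
  R: R → B → S → G  (order 4)
  P: P → S → N → B → V → R → T → G  (order 8)
  V: V → S → T → B → P → R → N → G  (order 8)
  B: B → G  (order 2)
  S: S → B → R → G  (order 4)
Elements of order 4: {R, S}.
(Structurally, H here is isomorphic to the cyclic group Z_8.)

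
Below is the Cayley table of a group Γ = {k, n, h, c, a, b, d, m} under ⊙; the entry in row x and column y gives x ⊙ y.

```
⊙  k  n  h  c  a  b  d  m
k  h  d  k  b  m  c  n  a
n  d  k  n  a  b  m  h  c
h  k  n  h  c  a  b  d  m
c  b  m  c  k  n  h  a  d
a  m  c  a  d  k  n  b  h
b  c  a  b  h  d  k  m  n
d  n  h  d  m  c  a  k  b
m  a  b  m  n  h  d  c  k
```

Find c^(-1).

First locate the identity: row h matches the header, so h is the identity.
Scan row c for h: c ⊙ b = h. Hence c^(-1) = b.
(Structurally, Γ here is isomorphic to the quaternion group Q_8.)

b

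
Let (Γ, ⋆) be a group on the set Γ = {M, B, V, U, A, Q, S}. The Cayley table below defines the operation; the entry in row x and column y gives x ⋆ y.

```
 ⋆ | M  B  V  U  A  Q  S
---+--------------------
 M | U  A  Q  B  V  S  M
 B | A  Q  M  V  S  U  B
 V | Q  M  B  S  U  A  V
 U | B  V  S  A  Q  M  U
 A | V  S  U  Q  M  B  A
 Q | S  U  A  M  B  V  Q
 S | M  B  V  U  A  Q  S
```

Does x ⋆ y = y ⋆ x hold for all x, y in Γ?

Check whether the table is symmetric across its main diagonal.
Every entry (row x, col y) equals the entry (row y, col x), so Γ is abelian.

Yes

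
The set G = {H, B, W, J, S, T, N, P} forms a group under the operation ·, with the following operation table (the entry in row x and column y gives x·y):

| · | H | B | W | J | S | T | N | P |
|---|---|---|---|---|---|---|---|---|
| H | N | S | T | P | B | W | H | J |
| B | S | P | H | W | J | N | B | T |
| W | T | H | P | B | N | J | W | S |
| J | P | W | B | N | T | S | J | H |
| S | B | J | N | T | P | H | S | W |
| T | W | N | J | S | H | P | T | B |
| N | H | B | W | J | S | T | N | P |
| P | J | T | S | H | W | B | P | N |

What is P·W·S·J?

P·W = S
S·S = P
P·J = H

H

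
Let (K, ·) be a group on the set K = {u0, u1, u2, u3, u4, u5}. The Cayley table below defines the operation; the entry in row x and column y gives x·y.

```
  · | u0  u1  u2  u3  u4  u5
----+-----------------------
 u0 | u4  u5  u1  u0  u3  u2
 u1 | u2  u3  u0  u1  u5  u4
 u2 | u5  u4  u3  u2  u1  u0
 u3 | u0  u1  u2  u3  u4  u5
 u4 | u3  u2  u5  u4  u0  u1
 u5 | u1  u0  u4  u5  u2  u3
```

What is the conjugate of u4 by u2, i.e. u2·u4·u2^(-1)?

The identity is u3. In row u2, the entry u3 sits in column u2, so u2^(-1) = u2.
u2·u4 = u1
u1·u2 = u0

u0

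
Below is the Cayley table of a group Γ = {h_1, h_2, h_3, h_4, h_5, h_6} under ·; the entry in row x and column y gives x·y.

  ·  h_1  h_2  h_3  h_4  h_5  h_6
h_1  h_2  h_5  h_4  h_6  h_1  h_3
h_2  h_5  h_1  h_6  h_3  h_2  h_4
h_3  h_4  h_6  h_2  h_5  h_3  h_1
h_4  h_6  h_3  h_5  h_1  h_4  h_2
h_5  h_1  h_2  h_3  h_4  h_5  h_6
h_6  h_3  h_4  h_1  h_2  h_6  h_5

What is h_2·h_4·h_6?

h_2·h_4 = h_3
h_3·h_6 = h_1

h_1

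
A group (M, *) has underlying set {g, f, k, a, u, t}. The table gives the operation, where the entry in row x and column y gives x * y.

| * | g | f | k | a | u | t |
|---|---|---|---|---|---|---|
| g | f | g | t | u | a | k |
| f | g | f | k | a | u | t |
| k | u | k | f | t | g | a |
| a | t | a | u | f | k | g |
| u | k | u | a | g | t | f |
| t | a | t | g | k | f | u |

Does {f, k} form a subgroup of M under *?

Yes

{f, k} contains the identity f.
Checking products: every product of two elements of {f, k} (read from the table) lies in {f, k}, so the set is closed.
In a finite group, a nonempty closed subset is a subgroup. So {f, k} ≤ M.
(Structurally, M here is isomorphic to the symmetric group S_3.)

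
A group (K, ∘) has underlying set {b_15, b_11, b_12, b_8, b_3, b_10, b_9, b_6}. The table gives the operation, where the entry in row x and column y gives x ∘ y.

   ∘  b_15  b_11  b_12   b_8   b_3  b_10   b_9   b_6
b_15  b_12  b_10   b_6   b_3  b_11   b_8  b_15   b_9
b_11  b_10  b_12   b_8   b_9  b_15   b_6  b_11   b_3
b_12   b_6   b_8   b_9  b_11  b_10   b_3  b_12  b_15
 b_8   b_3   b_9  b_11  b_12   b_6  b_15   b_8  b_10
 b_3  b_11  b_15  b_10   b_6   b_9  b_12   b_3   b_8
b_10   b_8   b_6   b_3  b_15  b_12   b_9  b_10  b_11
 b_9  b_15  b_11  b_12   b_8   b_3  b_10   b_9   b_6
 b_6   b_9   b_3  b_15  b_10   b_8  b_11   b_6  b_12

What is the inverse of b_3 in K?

First locate the identity: row b_9 matches the header, so b_9 is the identity.
Scan row b_3 for b_9: b_3 ∘ b_3 = b_9. Hence b_3^(-1) = b_3.

b_3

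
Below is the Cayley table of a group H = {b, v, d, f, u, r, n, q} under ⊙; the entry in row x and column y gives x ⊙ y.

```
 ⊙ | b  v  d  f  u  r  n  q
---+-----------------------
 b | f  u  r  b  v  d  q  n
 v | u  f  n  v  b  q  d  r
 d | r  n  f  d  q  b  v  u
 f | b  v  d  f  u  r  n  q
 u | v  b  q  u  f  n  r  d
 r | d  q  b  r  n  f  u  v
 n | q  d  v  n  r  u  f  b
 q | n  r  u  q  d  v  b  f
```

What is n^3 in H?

n^1 = n
n^2 = n ⊙ n = f
n^3 = f ⊙ n = n
(Structurally, H here is isomorphic to the elementary abelian group (Z_2)^3.)

n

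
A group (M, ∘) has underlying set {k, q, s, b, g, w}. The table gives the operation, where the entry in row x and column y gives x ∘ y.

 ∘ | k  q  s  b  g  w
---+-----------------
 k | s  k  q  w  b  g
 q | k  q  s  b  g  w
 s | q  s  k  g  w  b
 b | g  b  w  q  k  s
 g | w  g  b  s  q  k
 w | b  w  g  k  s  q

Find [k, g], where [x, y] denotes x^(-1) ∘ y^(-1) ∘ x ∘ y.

k

Identity is q; from the table k^(-1) = s and g^(-1) = g.
s ∘ g = w
w ∘ k = b
b ∘ g = k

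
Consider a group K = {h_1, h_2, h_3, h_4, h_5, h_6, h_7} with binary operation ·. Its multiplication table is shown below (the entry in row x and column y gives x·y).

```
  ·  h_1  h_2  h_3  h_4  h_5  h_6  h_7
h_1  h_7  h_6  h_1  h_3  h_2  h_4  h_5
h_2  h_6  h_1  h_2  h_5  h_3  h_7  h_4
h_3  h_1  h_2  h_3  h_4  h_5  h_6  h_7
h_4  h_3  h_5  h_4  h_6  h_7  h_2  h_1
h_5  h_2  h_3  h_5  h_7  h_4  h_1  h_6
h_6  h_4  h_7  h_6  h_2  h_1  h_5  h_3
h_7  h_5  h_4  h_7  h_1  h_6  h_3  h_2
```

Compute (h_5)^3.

h_5^1 = h_5
h_5^2 = h_5·h_5 = h_4
h_5^3 = h_4·h_5 = h_7
(Structurally, K here is isomorphic to the cyclic group Z_7.)

h_7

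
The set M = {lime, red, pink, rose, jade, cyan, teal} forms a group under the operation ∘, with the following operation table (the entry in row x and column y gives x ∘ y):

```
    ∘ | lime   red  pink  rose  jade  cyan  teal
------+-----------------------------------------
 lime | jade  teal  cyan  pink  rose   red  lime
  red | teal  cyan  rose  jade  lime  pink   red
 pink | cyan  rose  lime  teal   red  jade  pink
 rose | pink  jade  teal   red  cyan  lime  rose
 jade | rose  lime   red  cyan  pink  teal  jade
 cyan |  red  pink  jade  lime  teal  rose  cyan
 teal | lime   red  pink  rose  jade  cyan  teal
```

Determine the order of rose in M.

The identity element is teal (its row matches the header).
rose^1 = rose
rose^2 = rose ∘ rose = red
rose^3 = red ∘ rose = jade
rose^4 = jade ∘ rose = cyan
rose^5 = cyan ∘ rose = lime
rose^6 = lime ∘ rose = pink
rose^7 = pink ∘ rose = teal
The first power of rose equal to the identity is rose^7, so ord(rose) = 7.
(Structurally, M here is isomorphic to the cyclic group Z_7.)

7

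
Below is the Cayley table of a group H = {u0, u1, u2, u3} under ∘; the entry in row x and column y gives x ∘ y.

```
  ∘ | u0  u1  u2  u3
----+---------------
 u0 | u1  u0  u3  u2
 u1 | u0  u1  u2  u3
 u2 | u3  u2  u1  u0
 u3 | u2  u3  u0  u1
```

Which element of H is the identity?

The identity e satisfies e ∘ x = x for all x, so its row in the table reproduces the column headers.
Row u1 reads: u0, u1, u2, u3 — exactly the header order. So u1 is the identity.
(Structurally, H here is isomorphic to the Klein four-group V_4.)

u1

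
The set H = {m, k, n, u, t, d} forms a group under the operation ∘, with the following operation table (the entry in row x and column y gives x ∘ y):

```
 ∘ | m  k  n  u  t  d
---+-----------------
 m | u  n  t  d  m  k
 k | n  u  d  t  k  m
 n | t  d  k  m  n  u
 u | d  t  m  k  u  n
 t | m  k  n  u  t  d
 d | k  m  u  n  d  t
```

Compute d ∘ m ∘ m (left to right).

d ∘ m = k
k ∘ m = n

n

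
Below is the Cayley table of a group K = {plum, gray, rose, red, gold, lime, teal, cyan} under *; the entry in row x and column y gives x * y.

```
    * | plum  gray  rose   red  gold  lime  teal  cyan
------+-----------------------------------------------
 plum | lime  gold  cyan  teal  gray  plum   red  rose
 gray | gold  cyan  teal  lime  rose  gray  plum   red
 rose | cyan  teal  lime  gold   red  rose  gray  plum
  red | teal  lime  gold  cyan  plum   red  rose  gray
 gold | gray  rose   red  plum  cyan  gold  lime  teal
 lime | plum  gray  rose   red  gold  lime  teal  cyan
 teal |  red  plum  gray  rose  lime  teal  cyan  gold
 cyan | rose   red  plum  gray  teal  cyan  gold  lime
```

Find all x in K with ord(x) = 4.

{gold, gray, red, teal}

Identity is lime. Compute the order of each non-identity element by repeated multiplication:
  plum: plum → lime  (order 2)
  gray: gray → cyan → red → lime  (order 4)
  rose: rose → lime  (order 2)
  red: red → cyan → gray → lime  (order 4)
  gold: gold → cyan → teal → lime  (order 4)
  teal: teal → cyan → gold → lime  (order 4)
  cyan: cyan → lime  (order 2)
Elements of order 4: {gold, gray, red, teal}.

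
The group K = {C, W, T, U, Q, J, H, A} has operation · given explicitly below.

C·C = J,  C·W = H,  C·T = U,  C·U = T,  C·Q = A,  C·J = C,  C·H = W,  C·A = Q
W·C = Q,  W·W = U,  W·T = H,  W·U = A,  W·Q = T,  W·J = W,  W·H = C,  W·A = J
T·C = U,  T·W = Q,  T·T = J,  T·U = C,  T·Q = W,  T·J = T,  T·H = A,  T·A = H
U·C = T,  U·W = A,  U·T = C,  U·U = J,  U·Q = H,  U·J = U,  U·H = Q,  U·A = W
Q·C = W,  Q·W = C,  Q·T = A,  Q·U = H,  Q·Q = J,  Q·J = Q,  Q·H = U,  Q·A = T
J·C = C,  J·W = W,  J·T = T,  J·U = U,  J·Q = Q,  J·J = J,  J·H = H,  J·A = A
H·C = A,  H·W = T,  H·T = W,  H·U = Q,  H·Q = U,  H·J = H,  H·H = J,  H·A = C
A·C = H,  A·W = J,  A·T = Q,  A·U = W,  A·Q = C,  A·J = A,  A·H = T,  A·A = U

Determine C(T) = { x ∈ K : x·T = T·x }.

Compare row T with column T entry by entry.
C·T = U = T·C, so C commutes with T.
Q·T = A but T·Q = W, so Q does not.
Collecting the elements that commute with T: C(T) = {C, J, T, U}.

{C, J, T, U}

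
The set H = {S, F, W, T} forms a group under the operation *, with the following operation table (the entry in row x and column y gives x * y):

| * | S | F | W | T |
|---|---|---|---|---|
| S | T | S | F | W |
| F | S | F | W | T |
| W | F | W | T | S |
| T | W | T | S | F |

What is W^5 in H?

W

W^1 = W
W^2 = W * W = T
W^3 = T * W = S
W^4 = S * W = F
W^5 = F * W = W
(Structurally, H here is isomorphic to the cyclic group Z_4.)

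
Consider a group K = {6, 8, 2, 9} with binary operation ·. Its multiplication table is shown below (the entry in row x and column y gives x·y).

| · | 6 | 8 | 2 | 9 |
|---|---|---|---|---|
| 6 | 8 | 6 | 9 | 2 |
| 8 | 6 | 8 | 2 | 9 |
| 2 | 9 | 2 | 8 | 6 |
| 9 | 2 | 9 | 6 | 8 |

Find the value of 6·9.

2

Read row 6, column 9: 6·9 = 2.
(Structurally, K here is isomorphic to the Klein four-group V_4.)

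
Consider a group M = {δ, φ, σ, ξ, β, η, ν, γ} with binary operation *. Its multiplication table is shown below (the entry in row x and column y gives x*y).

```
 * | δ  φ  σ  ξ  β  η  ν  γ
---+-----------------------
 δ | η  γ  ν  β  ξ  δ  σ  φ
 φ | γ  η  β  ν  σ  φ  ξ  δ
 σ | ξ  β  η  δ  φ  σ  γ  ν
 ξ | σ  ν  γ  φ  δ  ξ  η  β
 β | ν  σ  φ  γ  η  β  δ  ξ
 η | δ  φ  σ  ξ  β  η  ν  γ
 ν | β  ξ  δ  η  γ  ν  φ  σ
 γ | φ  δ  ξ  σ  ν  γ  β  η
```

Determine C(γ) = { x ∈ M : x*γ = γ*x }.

Compare row γ with column γ entry by entry.
φ*γ = δ = γ*φ, so φ commutes with γ.
β*γ = ξ but γ*β = ν, so β does not.
Collecting the elements that commute with γ: C(γ) = {γ, δ, η, φ}.

{γ, δ, η, φ}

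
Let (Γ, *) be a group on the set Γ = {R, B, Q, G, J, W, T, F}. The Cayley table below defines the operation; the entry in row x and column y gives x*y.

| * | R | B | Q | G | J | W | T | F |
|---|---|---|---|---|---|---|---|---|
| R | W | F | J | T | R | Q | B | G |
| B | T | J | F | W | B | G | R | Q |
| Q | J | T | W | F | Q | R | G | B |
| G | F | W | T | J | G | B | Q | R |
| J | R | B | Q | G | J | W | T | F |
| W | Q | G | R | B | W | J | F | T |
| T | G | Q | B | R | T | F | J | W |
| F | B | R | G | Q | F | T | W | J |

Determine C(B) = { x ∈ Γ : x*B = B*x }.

Compare row B with column B entry by entry.
G*B = W = B*G, so G commutes with B.
T*B = Q but B*T = R, so T does not.
Collecting the elements that commute with B: C(B) = {B, G, J, W}.

{B, G, J, W}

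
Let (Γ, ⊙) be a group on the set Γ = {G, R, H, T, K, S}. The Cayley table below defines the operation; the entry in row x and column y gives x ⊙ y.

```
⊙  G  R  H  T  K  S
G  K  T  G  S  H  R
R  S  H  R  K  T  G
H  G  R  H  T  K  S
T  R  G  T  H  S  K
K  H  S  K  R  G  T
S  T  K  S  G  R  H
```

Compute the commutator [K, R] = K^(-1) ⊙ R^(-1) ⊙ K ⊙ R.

K

Identity is H; from the table K^(-1) = G and R^(-1) = R.
G ⊙ R = T
T ⊙ K = S
S ⊙ R = K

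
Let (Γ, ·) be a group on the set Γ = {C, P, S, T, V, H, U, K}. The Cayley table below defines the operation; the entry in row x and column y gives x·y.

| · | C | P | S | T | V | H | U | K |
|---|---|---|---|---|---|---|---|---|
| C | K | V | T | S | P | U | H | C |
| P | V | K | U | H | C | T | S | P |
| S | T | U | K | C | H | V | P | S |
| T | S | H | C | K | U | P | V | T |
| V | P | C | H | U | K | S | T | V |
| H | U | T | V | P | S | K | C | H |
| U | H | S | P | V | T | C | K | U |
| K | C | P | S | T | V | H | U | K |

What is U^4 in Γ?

K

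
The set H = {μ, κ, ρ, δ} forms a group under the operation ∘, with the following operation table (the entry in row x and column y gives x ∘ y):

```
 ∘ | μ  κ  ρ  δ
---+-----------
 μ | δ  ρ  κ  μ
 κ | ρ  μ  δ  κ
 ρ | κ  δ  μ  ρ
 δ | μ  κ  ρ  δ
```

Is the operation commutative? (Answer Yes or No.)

Check whether the table is symmetric across its main diagonal.
Every entry (row x, col y) equals the entry (row y, col x), so H is abelian.
(In fact H ≅ the cyclic group Z_4.)

Yes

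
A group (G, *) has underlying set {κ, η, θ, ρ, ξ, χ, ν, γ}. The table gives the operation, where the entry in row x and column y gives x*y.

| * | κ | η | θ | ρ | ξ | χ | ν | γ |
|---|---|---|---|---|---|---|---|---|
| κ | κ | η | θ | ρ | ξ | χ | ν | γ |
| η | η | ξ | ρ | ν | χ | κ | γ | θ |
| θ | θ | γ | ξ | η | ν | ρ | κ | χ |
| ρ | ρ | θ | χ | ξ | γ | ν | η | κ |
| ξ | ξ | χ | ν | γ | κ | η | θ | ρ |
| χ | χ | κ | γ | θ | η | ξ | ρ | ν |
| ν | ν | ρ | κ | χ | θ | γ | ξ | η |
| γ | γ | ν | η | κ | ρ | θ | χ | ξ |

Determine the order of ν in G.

The identity element is κ (its row matches the header).
ν^1 = ν
ν^2 = ν*ν = ξ
ν^3 = ξ*ν = θ
ν^4 = θ*ν = κ
The first power of ν equal to the identity is ν^4, so ord(ν) = 4.

4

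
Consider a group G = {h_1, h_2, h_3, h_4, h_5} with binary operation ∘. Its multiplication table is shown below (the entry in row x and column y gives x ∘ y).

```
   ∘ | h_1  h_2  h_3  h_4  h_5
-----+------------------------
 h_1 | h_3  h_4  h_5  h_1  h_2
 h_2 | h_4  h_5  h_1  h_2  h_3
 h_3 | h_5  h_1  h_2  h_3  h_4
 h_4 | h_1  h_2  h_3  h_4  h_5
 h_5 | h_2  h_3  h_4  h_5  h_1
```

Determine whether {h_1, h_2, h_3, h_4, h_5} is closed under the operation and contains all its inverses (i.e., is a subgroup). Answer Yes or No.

Yes

{h_1, h_2, h_3, h_4, h_5} contains the identity h_4.
Checking products: every product of two elements of {h_1, h_2, h_3, h_4, h_5} (read from the table) lies in {h_1, h_2, h_3, h_4, h_5}, so the set is closed.
In a finite group, a nonempty closed subset is a subgroup. So {h_1, h_2, h_3, h_4, h_5} ≤ G.
(Structurally, G here is isomorphic to the cyclic group Z_5.)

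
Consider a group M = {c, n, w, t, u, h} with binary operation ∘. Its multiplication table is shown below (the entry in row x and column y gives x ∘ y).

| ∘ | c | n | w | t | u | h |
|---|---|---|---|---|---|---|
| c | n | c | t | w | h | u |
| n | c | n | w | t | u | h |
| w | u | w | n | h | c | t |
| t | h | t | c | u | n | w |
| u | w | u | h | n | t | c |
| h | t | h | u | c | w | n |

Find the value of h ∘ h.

n

Read row h, column h: h ∘ h = n.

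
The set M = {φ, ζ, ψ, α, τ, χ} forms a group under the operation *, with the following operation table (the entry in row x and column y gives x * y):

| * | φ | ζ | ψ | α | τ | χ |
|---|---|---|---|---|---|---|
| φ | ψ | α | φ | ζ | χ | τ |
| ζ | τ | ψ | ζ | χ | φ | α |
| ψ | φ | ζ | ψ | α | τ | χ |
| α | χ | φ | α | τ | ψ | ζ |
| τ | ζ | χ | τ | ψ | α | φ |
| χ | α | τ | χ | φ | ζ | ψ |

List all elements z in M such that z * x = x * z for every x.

{ψ}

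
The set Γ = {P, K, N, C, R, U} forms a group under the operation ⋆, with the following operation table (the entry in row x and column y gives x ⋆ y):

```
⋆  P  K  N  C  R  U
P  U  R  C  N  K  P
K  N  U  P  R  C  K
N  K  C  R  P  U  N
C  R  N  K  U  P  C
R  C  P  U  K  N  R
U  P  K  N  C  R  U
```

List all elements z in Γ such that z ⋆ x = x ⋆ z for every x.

An element z is central iff its row equals its column in the table.
For R: R ⋆ C = K ≠ P = C ⋆ R, so R ∉ Z.
Checking each element this way leaves Z(Γ) = {U}.

{U}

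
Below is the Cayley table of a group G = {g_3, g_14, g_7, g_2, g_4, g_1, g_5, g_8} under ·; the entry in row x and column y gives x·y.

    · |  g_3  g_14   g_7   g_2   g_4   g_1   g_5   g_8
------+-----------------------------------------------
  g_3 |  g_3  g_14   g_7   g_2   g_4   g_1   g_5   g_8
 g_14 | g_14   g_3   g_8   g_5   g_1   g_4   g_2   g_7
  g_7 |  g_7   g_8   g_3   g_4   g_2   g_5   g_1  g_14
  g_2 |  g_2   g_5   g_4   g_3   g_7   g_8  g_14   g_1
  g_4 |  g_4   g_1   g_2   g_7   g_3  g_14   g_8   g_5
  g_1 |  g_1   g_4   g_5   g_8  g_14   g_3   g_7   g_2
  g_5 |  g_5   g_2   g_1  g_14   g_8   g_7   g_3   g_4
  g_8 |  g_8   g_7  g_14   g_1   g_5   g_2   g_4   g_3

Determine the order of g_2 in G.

The identity element is g_3 (its row matches the header).
g_2^1 = g_2
g_2^2 = g_2·g_2 = g_3
The first power of g_2 equal to the identity is g_2^2, so ord(g_2) = 2.

2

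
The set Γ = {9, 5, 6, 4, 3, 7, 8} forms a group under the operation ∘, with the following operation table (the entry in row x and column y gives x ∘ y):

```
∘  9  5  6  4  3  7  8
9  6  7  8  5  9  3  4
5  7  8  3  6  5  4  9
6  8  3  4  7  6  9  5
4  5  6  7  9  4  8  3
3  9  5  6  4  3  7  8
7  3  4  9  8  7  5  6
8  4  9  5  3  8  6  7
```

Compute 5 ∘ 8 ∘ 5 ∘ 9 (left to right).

3

5 ∘ 8 = 9
9 ∘ 5 = 7
7 ∘ 9 = 3
(Structurally, Γ here is isomorphic to the cyclic group Z_7.)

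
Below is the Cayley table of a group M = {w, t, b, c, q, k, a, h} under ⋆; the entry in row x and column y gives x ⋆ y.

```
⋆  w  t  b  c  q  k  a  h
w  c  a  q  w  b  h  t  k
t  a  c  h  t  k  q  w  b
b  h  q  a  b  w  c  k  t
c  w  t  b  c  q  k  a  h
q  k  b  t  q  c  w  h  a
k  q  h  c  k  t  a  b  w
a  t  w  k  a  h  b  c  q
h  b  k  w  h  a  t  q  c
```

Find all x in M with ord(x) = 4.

Identity is c. Compute the order of each non-identity element by repeated multiplication:
  w: w → c  (order 2)
  t: t → c  (order 2)
  b: b → a → k → c  (order 4)
  q: q → c  (order 2)
  k: k → a → b → c  (order 4)
  a: a → c  (order 2)
  h: h → c  (order 2)
Elements of order 4: {b, k}.
(Structurally, M here is isomorphic to the dihedral group D_4.)

{b, k}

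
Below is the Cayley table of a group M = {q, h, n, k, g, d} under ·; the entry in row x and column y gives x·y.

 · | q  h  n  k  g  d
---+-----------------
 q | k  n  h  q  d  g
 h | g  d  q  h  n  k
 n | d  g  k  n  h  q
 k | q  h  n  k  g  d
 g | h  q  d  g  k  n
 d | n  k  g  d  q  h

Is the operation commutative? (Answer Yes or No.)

h·n = q but n·h = g.
Since h and n do not commute, M is not abelian.

No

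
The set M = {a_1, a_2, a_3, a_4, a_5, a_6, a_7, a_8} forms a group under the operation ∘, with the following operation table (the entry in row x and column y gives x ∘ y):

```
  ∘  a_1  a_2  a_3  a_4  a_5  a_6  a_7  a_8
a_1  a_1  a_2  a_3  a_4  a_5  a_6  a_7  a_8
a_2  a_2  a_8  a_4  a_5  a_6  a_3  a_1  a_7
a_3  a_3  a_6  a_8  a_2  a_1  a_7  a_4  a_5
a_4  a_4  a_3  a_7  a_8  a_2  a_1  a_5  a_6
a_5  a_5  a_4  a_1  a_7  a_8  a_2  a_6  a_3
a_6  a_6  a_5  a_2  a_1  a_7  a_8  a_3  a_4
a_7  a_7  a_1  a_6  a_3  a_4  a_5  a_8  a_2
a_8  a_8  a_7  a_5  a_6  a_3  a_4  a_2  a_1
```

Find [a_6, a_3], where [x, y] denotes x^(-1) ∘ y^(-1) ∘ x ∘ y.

a_8

Identity is a_1; from the table a_6^(-1) = a_4 and a_3^(-1) = a_5.
a_4 ∘ a_5 = a_2
a_2 ∘ a_6 = a_3
a_3 ∘ a_3 = a_8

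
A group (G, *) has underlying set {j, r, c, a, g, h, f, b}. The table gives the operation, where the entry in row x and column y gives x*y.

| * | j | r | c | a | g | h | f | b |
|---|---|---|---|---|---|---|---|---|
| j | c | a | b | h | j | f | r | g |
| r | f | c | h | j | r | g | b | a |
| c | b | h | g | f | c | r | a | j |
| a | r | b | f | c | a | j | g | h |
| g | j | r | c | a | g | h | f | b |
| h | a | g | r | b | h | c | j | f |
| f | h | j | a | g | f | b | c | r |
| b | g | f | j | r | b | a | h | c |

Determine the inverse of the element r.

First locate the identity: row g matches the header, so g is the identity.
Scan row r for g: r*h = g. Hence r^(-1) = h.

h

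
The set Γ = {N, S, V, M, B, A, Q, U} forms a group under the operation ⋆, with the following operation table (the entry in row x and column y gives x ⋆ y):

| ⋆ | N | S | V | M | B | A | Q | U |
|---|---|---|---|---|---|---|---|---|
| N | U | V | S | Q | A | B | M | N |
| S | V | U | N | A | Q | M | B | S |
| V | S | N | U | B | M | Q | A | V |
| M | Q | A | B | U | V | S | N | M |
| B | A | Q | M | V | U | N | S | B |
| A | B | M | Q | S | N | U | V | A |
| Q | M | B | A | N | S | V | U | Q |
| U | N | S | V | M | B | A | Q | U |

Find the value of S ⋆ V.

Read row S, column V: S ⋆ V = N.
(Structurally, Γ here is isomorphic to the elementary abelian group (Z_2)^3.)

N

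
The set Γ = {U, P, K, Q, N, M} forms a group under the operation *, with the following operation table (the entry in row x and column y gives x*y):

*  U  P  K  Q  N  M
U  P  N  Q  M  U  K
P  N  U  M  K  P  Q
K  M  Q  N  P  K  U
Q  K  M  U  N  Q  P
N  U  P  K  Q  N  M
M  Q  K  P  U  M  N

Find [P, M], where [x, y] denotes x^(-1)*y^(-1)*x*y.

P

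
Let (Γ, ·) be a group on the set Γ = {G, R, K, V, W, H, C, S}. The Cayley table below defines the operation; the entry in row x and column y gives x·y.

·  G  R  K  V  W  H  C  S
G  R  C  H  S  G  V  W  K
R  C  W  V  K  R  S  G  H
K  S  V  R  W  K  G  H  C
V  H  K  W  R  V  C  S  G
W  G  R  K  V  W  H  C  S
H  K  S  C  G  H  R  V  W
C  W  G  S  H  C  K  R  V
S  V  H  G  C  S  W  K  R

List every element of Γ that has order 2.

Identity is W. Compute the order of each non-identity element by repeated multiplication:
  G: G → R → C → W  (order 4)
  R: R → W  (order 2)
  K: K → R → V → W  (order 4)
  V: V → R → K → W  (order 4)
  H: H → R → S → W  (order 4)
  C: C → R → G → W  (order 4)
  S: S → R → H → W  (order 4)
Elements of order 2: {R}.

{R}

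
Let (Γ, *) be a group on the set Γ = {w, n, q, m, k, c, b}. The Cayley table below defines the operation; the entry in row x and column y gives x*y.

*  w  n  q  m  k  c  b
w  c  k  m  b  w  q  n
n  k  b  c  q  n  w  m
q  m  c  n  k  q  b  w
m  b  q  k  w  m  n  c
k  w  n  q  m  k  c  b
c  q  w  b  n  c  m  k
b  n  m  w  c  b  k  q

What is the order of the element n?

7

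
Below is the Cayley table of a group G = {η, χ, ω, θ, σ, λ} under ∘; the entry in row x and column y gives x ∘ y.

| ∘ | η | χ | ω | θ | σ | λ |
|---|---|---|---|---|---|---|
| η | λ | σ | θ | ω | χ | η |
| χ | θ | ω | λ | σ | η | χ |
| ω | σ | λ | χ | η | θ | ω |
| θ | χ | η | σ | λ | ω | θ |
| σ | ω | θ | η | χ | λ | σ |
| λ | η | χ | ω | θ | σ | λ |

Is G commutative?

No

χ ∘ η = θ but η ∘ χ = σ.
Since χ and η do not commute, G is not abelian.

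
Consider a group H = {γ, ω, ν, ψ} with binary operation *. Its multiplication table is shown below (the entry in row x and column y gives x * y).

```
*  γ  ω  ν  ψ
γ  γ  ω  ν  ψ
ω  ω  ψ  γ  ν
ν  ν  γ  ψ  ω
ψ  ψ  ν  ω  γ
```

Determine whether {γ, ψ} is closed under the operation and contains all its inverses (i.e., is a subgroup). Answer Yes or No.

Yes

{γ, ψ} contains the identity γ.
Checking products: every product of two elements of {γ, ψ} (read from the table) lies in {γ, ψ}, so the set is closed.
In a finite group, a nonempty closed subset is a subgroup. So {γ, ψ} ≤ H.
(Structurally, H here is isomorphic to the cyclic group Z_4.)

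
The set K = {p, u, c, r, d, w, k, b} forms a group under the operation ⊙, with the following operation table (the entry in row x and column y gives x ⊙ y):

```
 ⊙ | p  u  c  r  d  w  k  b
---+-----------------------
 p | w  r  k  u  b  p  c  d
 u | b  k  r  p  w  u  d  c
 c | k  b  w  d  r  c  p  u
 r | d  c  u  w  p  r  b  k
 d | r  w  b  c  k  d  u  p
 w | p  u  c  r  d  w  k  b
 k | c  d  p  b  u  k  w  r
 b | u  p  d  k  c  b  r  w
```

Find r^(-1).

First locate the identity: row w matches the header, so w is the identity.
Scan row r for w: r ⊙ r = w. Hence r^(-1) = r.
(Structurally, K here is isomorphic to the dihedral group D_4.)

r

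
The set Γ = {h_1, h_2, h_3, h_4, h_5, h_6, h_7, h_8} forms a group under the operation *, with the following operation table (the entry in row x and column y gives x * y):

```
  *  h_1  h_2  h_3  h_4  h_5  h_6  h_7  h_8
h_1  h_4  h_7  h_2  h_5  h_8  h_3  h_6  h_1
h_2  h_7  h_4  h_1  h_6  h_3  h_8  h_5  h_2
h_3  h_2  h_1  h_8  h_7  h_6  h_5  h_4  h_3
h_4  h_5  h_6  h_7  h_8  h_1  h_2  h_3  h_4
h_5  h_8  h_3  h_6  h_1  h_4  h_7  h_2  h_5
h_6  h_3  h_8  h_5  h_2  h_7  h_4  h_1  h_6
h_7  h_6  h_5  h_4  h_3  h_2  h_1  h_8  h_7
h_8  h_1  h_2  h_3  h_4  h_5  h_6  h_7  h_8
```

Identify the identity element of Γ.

The identity e satisfies e * x = x for all x, so its row in the table reproduces the column headers.
Row h_8 reads: h_1, h_2, h_3, h_4, h_5, h_6, h_7, h_8 — exactly the header order. So h_8 is the identity.

h_8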